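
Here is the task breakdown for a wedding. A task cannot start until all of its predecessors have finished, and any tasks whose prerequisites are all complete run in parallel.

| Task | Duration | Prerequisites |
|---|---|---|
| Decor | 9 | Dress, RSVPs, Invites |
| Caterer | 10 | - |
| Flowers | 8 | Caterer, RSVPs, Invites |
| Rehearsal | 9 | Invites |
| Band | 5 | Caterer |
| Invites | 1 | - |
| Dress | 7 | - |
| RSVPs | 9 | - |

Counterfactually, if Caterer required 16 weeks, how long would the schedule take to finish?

As given, the longest chain is Caterer→Flowers = 10+8 = 18, so the finish is 18 weeks.
Caterer lies on that path, so at 16 weeks the path becomes 24 weeks.
The critical path is still Caterer→Flowers; finish is now 24 weeks.

24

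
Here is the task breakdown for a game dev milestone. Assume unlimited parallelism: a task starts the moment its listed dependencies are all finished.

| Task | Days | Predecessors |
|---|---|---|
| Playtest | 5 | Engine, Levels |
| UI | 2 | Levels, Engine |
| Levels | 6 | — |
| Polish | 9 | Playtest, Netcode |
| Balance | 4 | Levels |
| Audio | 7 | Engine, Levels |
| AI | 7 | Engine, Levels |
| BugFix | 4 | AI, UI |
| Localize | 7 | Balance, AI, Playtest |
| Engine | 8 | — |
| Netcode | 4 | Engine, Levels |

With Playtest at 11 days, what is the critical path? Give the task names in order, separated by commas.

Engine, Playtest, Polish

Actual critical path: Engine→Playtest→Polish = 8+5+9 = 22 ⇒ 22 days.
Playtest lies on that path, so at 11 days the path becomes 28 days.
The critical path is still Engine→Playtest→Polish; finish is now 28 days.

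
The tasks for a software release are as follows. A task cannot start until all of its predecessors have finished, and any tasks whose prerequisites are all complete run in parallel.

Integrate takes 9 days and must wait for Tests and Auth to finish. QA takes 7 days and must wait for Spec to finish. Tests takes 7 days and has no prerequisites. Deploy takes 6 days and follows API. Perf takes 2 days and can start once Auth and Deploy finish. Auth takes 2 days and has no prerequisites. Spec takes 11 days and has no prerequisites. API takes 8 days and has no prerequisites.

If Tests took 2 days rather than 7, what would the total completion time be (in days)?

As given, the longest chain is Spec→QA = 11+7 = 18, so the finish is 18 days.
The longest path through Tests is only 16 days, so Tests has float 2.
The critical path is still Spec→QA; finish is now 18 days.

18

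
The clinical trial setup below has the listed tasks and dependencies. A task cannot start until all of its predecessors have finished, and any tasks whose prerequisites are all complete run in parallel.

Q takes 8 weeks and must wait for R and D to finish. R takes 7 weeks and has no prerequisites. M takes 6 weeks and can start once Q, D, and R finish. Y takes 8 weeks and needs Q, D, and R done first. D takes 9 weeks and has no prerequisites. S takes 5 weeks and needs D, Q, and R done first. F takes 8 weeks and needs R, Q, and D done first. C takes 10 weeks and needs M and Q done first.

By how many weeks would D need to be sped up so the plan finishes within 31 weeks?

Current finish: 33 weeks; target: 31.
D is on every critical path, so each week cut from D cuts the finish by one (this holds down to a finish of 31).
Need 33 − 31 = 2 weeks off D → D becomes 7 weeks, finish becomes 31.

2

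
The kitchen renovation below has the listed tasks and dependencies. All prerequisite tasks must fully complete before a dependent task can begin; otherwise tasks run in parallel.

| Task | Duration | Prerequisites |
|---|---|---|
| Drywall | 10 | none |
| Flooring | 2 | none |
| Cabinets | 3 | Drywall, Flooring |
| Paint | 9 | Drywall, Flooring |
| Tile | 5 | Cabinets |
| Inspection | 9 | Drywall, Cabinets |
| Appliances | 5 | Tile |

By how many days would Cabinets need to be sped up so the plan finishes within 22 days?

Current finish: 23 days; target: 22.
Cabinets is on every critical path, so each day cut from Cabinets cuts the finish by one (this holds down to a finish of 21).
Need 23 − 22 = 1 day off Cabinets → Cabinets becomes 2 days, finish becomes 22.

1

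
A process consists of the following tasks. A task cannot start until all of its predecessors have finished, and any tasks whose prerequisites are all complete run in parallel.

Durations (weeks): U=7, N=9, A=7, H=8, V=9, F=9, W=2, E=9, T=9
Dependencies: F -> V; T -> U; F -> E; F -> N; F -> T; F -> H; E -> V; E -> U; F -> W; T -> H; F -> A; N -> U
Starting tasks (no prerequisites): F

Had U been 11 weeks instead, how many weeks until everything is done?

As given, the longest chain is F→E→V = 9+9+9 = 27, so the finish is 27 weeks.
U is off the critical path — its longest chain is 25 weeks, giving 2 of slack.
The binding chain switches to F→T→U = 9+9+11 = 29; finish 29 weeks.

29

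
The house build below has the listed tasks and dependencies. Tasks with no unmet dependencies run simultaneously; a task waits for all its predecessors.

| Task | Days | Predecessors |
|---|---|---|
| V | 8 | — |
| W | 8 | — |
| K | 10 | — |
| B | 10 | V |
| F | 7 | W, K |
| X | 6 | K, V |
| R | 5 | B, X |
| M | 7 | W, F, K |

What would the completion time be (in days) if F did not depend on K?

Before: longest chain K→F→M = 10+7+7 = 24, finish 24.
Without K→F, F's earliest start moves from 10 to 8.
New critical path: V→B→R = 8+10+5 = 23 ⇒ 23 days.

23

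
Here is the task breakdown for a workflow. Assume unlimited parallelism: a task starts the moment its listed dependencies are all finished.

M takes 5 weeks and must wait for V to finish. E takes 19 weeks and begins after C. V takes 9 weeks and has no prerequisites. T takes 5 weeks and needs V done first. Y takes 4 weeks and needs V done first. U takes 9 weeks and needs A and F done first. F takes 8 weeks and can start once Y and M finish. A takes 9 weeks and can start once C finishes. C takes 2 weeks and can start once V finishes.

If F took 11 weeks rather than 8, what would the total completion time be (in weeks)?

Critical path before the change: V→M→F→U = 9+5+8+9 = 31 giving 31 weeks.
F lies on that path, so at 11 weeks the path becomes 34 weeks.
The critical path is still V→M→F→U; finish is now 34 weeks.

34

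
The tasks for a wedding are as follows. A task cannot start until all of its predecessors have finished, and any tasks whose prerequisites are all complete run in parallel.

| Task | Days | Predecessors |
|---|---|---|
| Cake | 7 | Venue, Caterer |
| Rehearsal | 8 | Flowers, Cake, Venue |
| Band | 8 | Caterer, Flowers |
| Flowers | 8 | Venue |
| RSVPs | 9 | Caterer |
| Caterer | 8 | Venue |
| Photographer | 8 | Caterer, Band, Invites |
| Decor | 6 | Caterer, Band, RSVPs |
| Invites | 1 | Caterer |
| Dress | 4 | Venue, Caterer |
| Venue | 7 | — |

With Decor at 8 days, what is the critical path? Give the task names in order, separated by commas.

As given, the longest chain is Venue→Caterer→Band→Photographer = 7+8+8+8 = 31, so the finish is 31 days.
The longest path through Decor is only 30 days, so Decor has float 1.
Now Venue→Caterer→RSVPs→Decor = 7+8+9+8 = 32 is longest, so the finish becomes 32 days.

Venue, Caterer, RSVPs, Decor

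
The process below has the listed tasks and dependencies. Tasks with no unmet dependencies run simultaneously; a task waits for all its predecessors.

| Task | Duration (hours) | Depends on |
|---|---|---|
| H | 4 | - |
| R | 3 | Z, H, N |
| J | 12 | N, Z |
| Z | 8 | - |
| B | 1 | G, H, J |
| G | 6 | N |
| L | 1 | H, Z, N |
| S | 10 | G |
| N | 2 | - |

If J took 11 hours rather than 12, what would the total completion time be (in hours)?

20

Baseline: Z→J→B = 8+12+1 = 21 → 21 hours.
J is on the critical path; changing it to 11 makes that path 20 hours.
That remains the longest chain; total 20 hours.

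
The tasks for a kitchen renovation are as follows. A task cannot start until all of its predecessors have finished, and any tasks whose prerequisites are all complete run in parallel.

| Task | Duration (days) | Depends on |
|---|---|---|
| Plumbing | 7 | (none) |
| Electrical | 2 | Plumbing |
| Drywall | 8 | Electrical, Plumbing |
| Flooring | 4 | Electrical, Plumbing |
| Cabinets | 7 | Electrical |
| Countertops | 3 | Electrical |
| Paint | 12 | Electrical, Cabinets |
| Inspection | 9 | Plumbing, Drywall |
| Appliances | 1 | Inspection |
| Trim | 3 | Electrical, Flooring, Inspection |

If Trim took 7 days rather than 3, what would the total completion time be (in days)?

33

Actual critical path: Plumbing→Electrical→Drywall→Inspection→Trim = 7+2+8+9+3 = 29 ⇒ 29 days.
Trim is on the critical path; changing it to 7 makes that path 33 days.
No other chain overtakes it, so the finish is 33 days.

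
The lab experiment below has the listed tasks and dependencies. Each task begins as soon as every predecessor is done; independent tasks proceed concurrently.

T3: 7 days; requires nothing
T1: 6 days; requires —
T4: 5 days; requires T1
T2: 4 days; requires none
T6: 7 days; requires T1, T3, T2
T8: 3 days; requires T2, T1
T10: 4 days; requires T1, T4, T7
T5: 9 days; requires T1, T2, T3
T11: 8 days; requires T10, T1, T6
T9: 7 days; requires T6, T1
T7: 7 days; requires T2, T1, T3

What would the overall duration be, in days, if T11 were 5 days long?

23

Critical path before the change: T3→T7→T10→T11 = 7+7+4+8 = 26 giving 26 days.
Since T11 is critical, the -3 change carries straight to that chain (now 23 days).
That remains the longest chain; total 23 days.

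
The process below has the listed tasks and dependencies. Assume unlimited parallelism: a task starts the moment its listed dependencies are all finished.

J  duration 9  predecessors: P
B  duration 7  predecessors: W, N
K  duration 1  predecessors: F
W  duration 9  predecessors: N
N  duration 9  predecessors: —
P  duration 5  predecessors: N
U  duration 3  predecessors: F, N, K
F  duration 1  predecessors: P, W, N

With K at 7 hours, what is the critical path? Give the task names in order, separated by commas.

The binding path is N→W→B = 9+9+7 = 25; finish at 25 hours.
The longest path through K is only 23 hours, so K has float 2.
The binding chain switches to N→W→F→K→U = 9+9+1+7+3 = 29; finish 29 hours.

N, W, F, K, U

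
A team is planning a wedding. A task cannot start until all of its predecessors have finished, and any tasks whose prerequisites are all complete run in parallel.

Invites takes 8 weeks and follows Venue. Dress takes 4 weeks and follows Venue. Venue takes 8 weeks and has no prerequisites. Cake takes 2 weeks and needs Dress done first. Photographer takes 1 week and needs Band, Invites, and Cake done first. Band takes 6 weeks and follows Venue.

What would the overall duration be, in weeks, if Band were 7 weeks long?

17

The binding path is Venue→Invites→Photographer = 8+8+1 = 17; finish at 17 weeks.
The longest path through Band is only 15 weeks, so Band has float 2.
No other chain overtakes it, so the finish is 17 weeks.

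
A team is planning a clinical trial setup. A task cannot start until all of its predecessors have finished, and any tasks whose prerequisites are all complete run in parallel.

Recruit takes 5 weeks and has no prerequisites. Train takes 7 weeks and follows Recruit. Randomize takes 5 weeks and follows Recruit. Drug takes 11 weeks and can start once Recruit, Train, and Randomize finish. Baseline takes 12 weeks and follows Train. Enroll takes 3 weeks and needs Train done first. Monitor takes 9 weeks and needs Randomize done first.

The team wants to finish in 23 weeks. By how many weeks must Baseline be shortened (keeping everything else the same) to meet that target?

Current finish: 24 weeks; target: 23.
Baseline is on every critical path, so each week cut from Baseline cuts the finish by one (this holds down to a finish of 23).
Need 24 − 23 = 1 week off Baseline → Baseline becomes 11 weeks, finish becomes 23.

1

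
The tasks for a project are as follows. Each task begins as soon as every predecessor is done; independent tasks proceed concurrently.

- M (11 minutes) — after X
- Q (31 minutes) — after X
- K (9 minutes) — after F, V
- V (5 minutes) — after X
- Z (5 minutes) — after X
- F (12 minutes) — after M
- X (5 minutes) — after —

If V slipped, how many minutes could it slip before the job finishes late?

18

X→M→F→K = 5+11+12+9 = 37 sets the makespan at 37 minutes.
Longest path through V: 19 minutes (earliest finish 10, latest finish 28).
Slack of V = 23 − 5 = 18 minutes.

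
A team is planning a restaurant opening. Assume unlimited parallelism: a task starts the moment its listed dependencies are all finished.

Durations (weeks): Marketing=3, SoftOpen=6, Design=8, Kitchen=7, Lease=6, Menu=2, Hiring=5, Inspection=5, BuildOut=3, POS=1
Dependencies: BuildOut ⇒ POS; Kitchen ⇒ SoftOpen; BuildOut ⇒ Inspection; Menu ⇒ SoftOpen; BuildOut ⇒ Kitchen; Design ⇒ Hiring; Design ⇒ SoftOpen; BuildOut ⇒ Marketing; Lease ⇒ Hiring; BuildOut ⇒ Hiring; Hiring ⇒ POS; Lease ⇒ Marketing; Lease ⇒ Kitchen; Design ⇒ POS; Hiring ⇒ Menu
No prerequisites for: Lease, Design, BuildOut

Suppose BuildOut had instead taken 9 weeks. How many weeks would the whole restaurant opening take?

Critical path before the change: Design→Hiring→Menu→SoftOpen = 8+5+2+6 = 21 giving 21 weeks.
The longest path through BuildOut is only 16 weeks, so BuildOut has float 5.
The binding chain switches to BuildOut→Kitchen→SoftOpen = 9+7+6 = 22; finish 22 weeks.

22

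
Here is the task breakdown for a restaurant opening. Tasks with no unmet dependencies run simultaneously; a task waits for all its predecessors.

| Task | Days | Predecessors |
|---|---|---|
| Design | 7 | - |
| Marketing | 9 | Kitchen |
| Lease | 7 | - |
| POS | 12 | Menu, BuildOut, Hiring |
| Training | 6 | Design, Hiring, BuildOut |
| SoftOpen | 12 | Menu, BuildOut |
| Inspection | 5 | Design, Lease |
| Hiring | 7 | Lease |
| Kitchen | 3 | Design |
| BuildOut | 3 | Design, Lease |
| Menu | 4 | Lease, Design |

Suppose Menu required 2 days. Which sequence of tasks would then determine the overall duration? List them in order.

Lease, Hiring, POS

The binding path is Lease→Hiring→POS = 7+7+12 = 26; finish at 26 days.
Menu is off the critical path — its longest chain is 23 days, giving 3 of slack.
No other chain overtakes it, so the finish is 26 days.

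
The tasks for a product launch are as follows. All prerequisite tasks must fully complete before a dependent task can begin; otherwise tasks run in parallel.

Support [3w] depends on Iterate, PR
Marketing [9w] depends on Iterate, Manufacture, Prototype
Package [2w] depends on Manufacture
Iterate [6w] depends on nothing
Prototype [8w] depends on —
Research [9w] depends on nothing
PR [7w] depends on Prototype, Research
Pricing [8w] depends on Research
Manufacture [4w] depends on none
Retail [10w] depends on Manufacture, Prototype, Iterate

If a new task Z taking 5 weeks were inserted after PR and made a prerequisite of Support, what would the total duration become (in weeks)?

Originally the project takes 19 weeks.
With Z inserted, Support now waits for max(Iterate, PR, Z).
New critical path: Research→PR→Z→Support = 9+7+5+3 = 24 ⇒ 24 weeks.

24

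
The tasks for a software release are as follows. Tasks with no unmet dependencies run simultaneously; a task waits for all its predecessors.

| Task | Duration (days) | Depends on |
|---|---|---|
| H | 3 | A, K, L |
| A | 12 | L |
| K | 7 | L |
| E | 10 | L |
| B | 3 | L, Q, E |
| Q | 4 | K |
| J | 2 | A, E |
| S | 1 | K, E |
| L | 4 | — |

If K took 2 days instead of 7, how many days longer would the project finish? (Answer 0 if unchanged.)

Actual critical path: L→A→H = 4+12+3 = 19 ⇒ 19 days.
K is off the critical path — its longest chain is 18 days, giving 1 of slack.
The critical path is still L→A→H; finish is now 19 days.
Change in finish: 19 − 19 = +0 days.

0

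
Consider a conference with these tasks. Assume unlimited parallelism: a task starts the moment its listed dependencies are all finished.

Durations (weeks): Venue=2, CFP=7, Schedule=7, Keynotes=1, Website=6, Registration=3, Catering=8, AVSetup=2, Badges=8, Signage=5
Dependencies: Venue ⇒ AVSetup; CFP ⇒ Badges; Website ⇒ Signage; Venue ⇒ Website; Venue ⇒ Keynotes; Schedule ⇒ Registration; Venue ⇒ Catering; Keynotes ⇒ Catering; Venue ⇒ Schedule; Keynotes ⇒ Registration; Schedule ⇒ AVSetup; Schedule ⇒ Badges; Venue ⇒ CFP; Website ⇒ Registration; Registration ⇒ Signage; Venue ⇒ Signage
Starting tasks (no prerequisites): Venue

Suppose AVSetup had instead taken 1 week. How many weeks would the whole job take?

The binding path is Venue→CFP→Badges = 2+7+8 = 17; finish at 17 weeks.
AVSetup is off the critical path — its longest chain is 11 weeks, giving 6 of slack.
No other chain overtakes it, so the finish is 17 weeks.

17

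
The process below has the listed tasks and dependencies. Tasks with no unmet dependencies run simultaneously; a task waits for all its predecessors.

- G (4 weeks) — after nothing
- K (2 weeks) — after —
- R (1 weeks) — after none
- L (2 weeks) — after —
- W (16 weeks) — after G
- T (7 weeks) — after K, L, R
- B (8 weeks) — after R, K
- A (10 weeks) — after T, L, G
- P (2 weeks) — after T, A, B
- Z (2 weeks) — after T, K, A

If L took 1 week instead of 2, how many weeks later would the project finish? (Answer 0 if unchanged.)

As given, the longest chain is L→T→A→P = 2+7+10+2 = 21, so the finish is 21 weeks.
L is on the critical path; changing it to 1 makes that path 20 weeks.
The binding chain switches to K→T→A→P = 2+7+10+2 = 21; finish 21 weeks.
Change in finish: 21 − 21 = +0 weeks.

0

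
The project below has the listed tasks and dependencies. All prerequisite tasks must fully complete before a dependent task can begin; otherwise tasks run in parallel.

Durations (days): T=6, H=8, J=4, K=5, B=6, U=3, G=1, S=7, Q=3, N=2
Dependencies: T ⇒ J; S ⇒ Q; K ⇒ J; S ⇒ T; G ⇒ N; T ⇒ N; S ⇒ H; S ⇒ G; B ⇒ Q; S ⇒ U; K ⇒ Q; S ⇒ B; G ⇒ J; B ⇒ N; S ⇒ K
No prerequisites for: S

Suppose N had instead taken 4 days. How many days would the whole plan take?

17

The binding path is S→T→J = 7+6+4 = 17; finish at 17 days.
N has 2 days of float (longest path through it is 15).
The critical path is still S→T→J; finish is now 17 days.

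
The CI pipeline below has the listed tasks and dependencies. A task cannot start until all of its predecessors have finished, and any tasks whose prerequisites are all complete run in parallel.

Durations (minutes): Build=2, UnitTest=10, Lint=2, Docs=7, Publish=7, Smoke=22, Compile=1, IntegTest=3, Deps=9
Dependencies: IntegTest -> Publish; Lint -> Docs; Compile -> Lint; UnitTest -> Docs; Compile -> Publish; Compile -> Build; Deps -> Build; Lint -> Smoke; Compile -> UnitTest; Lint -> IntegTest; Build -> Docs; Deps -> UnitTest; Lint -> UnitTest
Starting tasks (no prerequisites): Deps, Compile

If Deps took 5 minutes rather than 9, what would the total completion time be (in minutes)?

Actual critical path: Deps→UnitTest→Docs = 9+10+7 = 26 ⇒ 26 minutes.
Since Deps is critical, the -4 change carries straight to that chain (now 22 minutes).
New critical path: Compile→Lint→Smoke = 1+2+22 = 25 ⇒ 25 minutes.

25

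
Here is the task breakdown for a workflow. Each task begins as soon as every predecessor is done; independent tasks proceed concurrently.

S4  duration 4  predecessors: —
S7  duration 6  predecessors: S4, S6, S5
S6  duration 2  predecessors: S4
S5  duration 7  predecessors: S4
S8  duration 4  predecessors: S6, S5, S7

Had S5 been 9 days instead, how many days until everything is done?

As given, the longest chain is S4→S5→S7→S8 = 4+7+6+4 = 21, so the finish is 21 days.
Since S5 is critical, the +2 change carries straight to that chain (now 23 days).
The critical path is still S4→S5→S7→S8; finish is now 23 days.

23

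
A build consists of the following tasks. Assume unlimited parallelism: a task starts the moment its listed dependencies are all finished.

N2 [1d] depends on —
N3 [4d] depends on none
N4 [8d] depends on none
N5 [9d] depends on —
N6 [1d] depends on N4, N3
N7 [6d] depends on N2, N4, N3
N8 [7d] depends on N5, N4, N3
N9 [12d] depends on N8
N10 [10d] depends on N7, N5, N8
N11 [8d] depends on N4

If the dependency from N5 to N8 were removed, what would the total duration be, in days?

Before: longest chain N5→N8→N9 = 9+7+12 = 28, finish 28.
Without N5→N8, N8's earliest start moves from 9 to 8.
The longest chain is now N4→N8→N9 = 8+7+12 = 27, so the schedule takes 27 days.

27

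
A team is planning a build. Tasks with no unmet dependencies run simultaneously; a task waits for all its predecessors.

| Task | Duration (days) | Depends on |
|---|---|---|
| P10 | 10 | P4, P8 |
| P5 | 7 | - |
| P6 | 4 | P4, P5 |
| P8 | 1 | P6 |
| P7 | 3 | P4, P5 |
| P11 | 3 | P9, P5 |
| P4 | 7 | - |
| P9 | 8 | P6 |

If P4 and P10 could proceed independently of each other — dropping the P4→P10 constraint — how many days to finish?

22

Before: longest chain P4→P6→P8→P10 = 7+4+1+10 = 22, finish 22.
Dropping P4→P10 doesn't change P10's earliest start (12); another predecessor still binds.
New critical path: P4→P6→P8→P10 = 7+4+1+10 = 22 ⇒ 22 days.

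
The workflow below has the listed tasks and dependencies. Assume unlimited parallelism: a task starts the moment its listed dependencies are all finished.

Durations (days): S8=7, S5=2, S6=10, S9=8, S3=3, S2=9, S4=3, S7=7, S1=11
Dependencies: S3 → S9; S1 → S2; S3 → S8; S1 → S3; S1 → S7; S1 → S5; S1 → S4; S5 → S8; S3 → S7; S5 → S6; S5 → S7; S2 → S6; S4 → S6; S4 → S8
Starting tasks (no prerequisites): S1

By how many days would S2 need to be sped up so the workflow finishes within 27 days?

3

Current finish: 30 days; target: 27.
S2 is on every critical path, so each day cut from S2 cuts the finish by one (this holds down to a finish of 24).
Need 30 − 27 = 3 days off S2 → S2 becomes 6 days, finish becomes 27.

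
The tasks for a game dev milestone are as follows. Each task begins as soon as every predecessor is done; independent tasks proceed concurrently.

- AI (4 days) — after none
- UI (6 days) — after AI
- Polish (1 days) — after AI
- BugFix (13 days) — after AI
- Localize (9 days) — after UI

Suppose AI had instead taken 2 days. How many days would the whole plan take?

Baseline: AI→UI→Localize = 4+6+9 = 19 → 19 days.
Since AI is critical, the -2 change carries straight to that chain (now 17 days).
That remains the longest chain; total 17 days.

17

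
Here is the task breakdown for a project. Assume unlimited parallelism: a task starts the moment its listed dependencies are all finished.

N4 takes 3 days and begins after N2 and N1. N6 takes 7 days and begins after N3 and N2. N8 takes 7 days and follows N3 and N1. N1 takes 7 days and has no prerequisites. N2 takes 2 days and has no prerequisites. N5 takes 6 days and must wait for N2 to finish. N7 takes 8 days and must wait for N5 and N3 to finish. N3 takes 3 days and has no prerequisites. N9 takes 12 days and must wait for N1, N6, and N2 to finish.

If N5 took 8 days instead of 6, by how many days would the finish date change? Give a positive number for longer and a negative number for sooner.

0

As given, the longest chain is N3→N6→N9 = 3+7+12 = 22, so the finish is 22 days.
N5 is off the critical path — its longest chain is 16 days, giving 6 of slack.
No other chain overtakes it, so the finish is 22 days.
Change in finish: 22 − 22 = +0 days.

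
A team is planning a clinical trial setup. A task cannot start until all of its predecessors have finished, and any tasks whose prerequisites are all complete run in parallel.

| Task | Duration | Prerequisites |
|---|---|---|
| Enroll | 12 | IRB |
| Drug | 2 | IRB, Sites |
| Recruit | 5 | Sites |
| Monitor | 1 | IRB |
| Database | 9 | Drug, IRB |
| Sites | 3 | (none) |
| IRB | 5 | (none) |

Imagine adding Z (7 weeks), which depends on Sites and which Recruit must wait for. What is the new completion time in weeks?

Originally the schedule takes 17 weeks.
With Z inserted, Recruit now waits for max(Sites, Z).
New critical path: IRB→Enroll = 5+12 = 17 ⇒ 17 weeks.

17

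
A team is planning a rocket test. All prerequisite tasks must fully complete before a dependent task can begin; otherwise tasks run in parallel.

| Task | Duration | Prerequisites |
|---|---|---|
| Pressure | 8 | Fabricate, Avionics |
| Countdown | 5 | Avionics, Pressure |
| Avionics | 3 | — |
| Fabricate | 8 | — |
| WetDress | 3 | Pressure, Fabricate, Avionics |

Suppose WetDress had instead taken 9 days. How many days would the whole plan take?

25

The binding path is Fabricate→Pressure→Countdown = 8+8+5 = 21; finish at 21 days.
The longest path through WetDress is only 19 days, so WetDress has float 2.
Now Fabricate→Pressure→WetDress = 8+8+9 = 25 is longest, so the finish becomes 25 days.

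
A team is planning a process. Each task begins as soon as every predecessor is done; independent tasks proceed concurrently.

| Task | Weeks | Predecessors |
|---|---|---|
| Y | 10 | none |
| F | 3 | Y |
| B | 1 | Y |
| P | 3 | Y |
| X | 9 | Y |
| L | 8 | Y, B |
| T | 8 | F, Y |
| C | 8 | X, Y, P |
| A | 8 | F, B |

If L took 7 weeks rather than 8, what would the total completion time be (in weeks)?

27

As given, the longest chain is Y→X→C = 10+9+8 = 27, so the finish is 27 weeks.
L has 8 weeks of float (longest path through it is 19).
The critical path is still Y→X→C; finish is now 27 weeks.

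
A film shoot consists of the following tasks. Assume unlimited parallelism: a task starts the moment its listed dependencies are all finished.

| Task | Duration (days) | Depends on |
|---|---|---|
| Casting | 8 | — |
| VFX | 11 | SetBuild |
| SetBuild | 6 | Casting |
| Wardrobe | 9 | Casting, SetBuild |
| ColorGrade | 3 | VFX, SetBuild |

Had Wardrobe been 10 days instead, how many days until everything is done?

28

Critical path before the change: Casting→SetBuild→VFX→ColorGrade = 8+6+11+3 = 28 giving 28 days.
Wardrobe has 5 days of float (longest path through it is 23).
That remains the longest chain; total 28 days.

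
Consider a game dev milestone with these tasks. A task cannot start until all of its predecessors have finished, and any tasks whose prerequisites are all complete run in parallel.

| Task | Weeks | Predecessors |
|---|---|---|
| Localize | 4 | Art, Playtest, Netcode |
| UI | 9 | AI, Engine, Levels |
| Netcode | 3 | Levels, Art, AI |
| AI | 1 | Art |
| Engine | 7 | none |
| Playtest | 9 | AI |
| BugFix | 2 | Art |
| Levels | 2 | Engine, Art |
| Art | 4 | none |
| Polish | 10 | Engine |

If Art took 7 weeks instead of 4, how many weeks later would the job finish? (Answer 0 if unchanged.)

Actual critical path: Art→AI→Playtest→Localize = 4+1+9+4 = 18 ⇒ 18 weeks.
Since Art is critical, the +3 change carries straight to that chain (now 21 weeks).
That remains the longest chain; total 21 weeks.
Change in finish: 21 − 18 = +3 weeks.

3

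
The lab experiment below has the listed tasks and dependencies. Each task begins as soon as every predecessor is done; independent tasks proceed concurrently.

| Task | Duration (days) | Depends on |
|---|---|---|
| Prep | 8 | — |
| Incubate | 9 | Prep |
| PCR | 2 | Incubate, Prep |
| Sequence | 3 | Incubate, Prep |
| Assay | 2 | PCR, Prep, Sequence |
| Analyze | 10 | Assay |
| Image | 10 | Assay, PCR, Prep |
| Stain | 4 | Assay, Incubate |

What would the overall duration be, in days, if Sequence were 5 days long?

Baseline: Prep→Incubate→Sequence→Assay→Analyze = 8+9+3+2+10 = 32 → 32 days.
Since Sequence is critical, the +2 change carries straight to that chain (now 34 days).
That remains the longest chain; total 34 days.

34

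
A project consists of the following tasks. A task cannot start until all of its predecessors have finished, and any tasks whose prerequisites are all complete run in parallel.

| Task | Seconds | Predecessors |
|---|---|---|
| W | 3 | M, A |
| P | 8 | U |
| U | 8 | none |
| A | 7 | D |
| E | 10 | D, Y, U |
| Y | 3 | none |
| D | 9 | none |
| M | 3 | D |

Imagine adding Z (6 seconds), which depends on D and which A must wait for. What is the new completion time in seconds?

25

Originally the project takes 19 seconds.
With Z inserted, A now waits for max(D, Z).
New critical path: D→Z→A→W = 9+6+7+3 = 25 ⇒ 25 seconds.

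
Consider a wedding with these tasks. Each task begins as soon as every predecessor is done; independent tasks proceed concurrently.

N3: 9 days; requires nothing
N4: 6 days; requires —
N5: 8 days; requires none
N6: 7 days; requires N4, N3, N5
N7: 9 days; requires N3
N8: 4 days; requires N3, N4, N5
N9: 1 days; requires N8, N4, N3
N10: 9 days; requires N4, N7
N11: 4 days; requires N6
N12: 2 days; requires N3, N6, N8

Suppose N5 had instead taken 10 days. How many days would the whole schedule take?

As given, the longest chain is N3→N7→N10 = 9+9+9 = 27, so the finish is 27 days.
N5 has 8 days of float (longest path through it is 19).
That remains the longest chain; total 27 days.

27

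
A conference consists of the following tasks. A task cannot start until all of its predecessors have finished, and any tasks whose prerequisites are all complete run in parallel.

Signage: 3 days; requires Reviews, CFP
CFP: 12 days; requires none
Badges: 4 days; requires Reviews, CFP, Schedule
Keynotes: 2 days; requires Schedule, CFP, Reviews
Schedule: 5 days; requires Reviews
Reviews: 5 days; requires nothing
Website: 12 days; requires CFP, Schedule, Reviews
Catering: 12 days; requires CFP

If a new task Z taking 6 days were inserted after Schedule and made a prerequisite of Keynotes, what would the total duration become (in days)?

24

Originally the plan takes 24 days.
With Z inserted, Keynotes now waits for max(Schedule, CFP, Reviews, Z).
New critical path: CFP→Website = 12+12 = 24 ⇒ 24 days.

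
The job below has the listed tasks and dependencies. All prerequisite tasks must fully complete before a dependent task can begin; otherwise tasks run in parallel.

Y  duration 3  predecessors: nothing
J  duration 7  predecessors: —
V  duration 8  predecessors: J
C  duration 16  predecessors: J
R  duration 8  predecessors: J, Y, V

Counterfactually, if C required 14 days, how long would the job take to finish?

As given, the longest chain is J→C = 7+16 = 23, so the finish is 23 days.
C lies on that path, so at 14 days the path becomes 21 days.
Now J→V→R = 7+8+8 = 23 is longest, so the finish becomes 23 days.

23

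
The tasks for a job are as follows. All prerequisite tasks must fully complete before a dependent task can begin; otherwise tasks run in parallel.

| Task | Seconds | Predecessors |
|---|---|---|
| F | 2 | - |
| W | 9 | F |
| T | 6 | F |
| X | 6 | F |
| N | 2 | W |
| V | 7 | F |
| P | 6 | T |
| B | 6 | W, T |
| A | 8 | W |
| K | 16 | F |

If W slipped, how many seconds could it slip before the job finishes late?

0

F→W→A = 2+9+8 = 19 sets the makespan at 19 seconds.
Longest path through W: 19 seconds (earliest finish 11, latest finish 11).
So W can slip 11 − 11 = 0 seconds.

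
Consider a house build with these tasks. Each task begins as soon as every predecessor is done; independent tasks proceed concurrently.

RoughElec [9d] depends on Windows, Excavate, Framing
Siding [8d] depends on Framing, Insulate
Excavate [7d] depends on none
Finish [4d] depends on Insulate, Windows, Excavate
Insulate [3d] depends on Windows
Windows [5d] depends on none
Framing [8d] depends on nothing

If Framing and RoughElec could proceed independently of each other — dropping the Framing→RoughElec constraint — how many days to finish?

Before: longest chain Framing→RoughElec = 8+9 = 17, finish 17.
Without Framing→RoughElec, RoughElec's earliest start moves from 8 to 7.
The longest chain is now Excavate→RoughElec = 7+9 = 16, so the job takes 16 days.

16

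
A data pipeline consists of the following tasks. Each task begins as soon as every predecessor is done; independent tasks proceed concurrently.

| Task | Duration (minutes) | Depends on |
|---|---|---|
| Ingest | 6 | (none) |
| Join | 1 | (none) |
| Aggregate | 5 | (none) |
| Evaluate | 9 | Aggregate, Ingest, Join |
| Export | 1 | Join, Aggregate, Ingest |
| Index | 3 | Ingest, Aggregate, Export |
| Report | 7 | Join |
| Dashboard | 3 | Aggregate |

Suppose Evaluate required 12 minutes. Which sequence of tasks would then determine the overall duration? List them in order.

Ingest, Evaluate

Actual critical path: Ingest→Evaluate = 6+9 = 15 ⇒ 15 minutes.
Since Evaluate is critical, the +3 change carries straight to that chain (now 18 minutes).
That remains the longest chain; total 18 minutes.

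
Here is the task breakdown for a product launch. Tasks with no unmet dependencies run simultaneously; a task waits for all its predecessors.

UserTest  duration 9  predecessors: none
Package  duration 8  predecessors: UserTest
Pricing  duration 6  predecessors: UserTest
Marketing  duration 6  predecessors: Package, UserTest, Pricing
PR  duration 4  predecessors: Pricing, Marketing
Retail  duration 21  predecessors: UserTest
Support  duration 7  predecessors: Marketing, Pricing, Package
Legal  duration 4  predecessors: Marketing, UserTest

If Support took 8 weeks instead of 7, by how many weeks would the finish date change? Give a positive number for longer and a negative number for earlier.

The binding path is UserTest→Package→Marketing→Support = 9+8+6+7 = 30; finish at 30 weeks.
Since Support is critical, the +1 change carries straight to that chain (now 31 weeks).
That remains the longest chain; total 31 weeks.
Change in finish: 31 − 30 = +1 weeks.

1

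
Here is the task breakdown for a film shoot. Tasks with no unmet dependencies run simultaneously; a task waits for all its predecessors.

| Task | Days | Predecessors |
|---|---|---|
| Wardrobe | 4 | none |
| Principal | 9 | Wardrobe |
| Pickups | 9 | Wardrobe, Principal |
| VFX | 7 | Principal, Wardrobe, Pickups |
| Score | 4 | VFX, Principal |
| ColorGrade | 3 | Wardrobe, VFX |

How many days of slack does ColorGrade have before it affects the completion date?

Wardrobe→Principal→Pickups→VFX→Score = 4+9+9+7+4 = 33 sets the makespan at 33 days.
The longest chain containing ColorGrade totals 32 days.
Float = 33 − 32 = 1.

1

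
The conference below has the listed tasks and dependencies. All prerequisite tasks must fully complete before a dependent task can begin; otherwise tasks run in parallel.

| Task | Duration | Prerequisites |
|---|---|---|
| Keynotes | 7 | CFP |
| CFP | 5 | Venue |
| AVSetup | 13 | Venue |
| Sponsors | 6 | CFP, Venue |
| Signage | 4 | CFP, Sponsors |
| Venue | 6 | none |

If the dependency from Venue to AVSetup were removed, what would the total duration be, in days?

21

Original critical path: Venue→CFP→Sponsors→Signage = 6+5+6+4 = 21 ⇒ 21 days.
Without Venue→AVSetup, AVSetup's earliest start moves from 6 to 0.
After: Venue→CFP→Sponsors→Signage = 6+5+6+4 = 21 → 21 days.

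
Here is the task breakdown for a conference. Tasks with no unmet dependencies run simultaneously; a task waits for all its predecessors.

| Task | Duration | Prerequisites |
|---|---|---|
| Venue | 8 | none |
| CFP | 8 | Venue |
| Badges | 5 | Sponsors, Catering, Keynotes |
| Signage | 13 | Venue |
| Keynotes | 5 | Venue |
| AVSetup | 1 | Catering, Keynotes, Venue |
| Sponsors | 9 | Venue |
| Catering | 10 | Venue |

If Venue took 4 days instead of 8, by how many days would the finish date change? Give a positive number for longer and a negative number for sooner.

-4

As given, the longest chain is Venue→Catering→Badges = 8+10+5 = 23, so the finish is 23 days.
Since Venue is critical, the -4 change carries straight to that chain (now 19 days).
The critical path is still Venue→Catering→Badges; finish is now 19 days.
Change in finish: 19 − 23 = -4 days.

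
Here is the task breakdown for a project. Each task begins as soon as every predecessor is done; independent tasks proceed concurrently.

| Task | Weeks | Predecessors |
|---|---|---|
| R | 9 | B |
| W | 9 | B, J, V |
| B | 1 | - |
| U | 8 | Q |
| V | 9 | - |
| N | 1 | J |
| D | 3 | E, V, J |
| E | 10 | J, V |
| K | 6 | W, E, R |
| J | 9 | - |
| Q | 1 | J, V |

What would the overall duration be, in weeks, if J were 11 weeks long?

27

Actual critical path: J→E→K = 9+10+6 = 25 ⇒ 25 weeks.
J lies on that path, so at 11 weeks the path becomes 27 weeks.
That remains the longest chain; total 27 weeks.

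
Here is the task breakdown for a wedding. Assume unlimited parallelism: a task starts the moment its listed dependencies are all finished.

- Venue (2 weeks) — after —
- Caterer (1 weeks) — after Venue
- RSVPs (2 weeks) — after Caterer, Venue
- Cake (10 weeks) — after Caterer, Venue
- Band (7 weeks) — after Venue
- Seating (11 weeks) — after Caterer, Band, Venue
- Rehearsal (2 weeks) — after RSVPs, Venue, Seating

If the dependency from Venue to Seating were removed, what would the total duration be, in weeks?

22

With the dependency in place, Venue→Band→Seating→Rehearsal = 2+7+11+2 = 22 sets the finish at 22 weeks.
Dropping Venue→Seating doesn't change Seating's earliest start (9); another predecessor still binds.
New critical path: Venue→Band→Seating→Rehearsal = 2+7+11+2 = 22 ⇒ 22 weeks.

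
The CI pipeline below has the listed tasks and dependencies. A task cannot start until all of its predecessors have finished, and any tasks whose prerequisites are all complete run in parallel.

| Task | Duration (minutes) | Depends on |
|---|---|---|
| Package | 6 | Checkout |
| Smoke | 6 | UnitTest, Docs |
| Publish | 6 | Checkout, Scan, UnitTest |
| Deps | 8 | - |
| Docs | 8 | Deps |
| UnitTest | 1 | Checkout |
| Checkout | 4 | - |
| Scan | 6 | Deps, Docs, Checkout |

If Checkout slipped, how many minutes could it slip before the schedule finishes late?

12

The longest chain is Deps→Docs→Scan→Publish = 8+8+6+6 = 28; overall finish 28 minutes.
The longest chain containing Checkout totals 16 minutes.
Slack of Checkout = 12 − 0 = 12 minutes.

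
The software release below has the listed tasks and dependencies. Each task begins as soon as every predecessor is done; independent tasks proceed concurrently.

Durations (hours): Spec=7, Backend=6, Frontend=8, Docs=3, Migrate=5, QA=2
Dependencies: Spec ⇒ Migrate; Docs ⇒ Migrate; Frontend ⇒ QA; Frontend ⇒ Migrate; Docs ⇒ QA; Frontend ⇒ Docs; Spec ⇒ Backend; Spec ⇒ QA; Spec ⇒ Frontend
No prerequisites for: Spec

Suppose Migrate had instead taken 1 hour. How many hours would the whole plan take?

As given, the longest chain is Spec→Frontend→Docs→Migrate = 7+8+3+5 = 23, so the finish is 23 hours.
Migrate lies on that path, so at 1 hour the path becomes 19 hours.
Now Spec→Frontend→Docs→QA = 7+8+3+2 = 20 is longest, so the finish becomes 20 hours.

20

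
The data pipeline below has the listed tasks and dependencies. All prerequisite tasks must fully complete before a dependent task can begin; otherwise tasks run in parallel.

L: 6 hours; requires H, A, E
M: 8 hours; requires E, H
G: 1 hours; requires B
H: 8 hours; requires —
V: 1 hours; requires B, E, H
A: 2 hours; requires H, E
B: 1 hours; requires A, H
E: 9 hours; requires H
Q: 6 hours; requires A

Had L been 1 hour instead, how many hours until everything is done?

The binding path is H→E→A→L = 8+9+2+6 = 25; finish at 25 hours.
L lies on that path, so at 1 hour the path becomes 20 hours.
The binding chain switches to H→E→A→Q = 8+9+2+6 = 25; finish 25 hours.

25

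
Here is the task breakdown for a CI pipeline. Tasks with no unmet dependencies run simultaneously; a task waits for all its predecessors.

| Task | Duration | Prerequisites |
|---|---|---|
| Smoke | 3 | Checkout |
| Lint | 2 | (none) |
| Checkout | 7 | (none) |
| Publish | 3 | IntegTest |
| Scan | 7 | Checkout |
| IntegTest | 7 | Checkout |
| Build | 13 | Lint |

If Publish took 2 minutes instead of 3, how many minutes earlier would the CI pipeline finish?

1

As given, the longest chain is Checkout→IntegTest→Publish = 7+7+3 = 17, so the finish is 17 minutes.
Since Publish is critical, the -1 change carries straight to that chain (now 16 minutes).
That remains the longest chain; total 16 minutes.
Change in finish: 16 − 17 = -1 minutes.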